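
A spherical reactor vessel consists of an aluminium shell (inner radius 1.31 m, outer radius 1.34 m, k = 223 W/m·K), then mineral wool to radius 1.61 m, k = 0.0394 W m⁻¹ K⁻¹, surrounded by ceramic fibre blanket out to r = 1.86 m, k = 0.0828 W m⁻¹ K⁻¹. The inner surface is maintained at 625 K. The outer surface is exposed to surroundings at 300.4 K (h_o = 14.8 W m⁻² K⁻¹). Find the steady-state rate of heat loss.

Q = 970 W

Series thermal resistances, inner to outer:
  R_aluminium = (1/1.31 − 1/1.34)/(4πk) = 0.01709/(4π·223) = 6.099×10^-6 K/W
  R_mineral wool = (1/1.34 − 1/1.61)/(4πk) = 0.1252/(4π·0.0394) = 0.2528 K/W
  R_ceramic fibre blanket = (1/1.61 − 1/1.86)/(4πk) = 0.08348/(4π·0.0828) = 0.08023 K/W
  R_conv,out = 1/(4πr²h) = 1/(4π·1.86²·14.8) = 0.001554 K/W
ΣR = 6.099×10^-6 + 0.2528 + 0.08023 + 0.001554 = 0.3346 K/W
Q = ΔT/ΣR = (625 K − 300.4 K)/0.3346 = 970 W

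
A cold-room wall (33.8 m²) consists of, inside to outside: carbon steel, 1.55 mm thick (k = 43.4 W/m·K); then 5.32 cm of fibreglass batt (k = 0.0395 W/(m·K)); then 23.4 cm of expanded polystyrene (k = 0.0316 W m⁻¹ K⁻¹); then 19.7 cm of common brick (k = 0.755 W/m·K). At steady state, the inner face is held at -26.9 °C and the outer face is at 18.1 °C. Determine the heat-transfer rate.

Series thermal resistances, inner to outer:
  R_carbon steel = L/(kA) = 0.00155/(43.4·33.8) = 1.057×10^-6 K/W
  R_fibreglass batt = L/(kA) = 0.0532/(0.0395·33.8) = 0.03985 K/W
  R_expanded polystyrene = L/(kA) = 0.234/(0.0316·33.8) = 0.2191 K/W
  R_common brick = L/(kA) = 0.197/(0.755·33.8) = 0.007720 K/W
ΣR = 1.057×10^-6 + 0.03985 + 0.2191 + 0.007720 = 0.2667 K/W
Q = ΔT/ΣR = (-26.9 °C − 18.1 °C)/0.2667 = -169 W
(Negative Q ⇒ heat flows inward; heat gain = 169 W.)

Q = 169 W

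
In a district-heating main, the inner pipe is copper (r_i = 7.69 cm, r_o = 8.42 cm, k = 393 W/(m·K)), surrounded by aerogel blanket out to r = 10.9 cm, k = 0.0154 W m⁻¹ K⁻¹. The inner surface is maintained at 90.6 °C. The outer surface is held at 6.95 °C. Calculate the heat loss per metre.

Series thermal resistances, inner to outer:
  R'_copper = ln(0.0842/0.0769)/(2πk) = 0.09069/(2π·393) = 3.673×10^-5 m·K/W
  R'_aerogel blanket = ln(0.109/0.0842)/(2πk) = 0.2582/(2π·0.0154) = 2.668 m·K/W
ΣR = 3.673×10^-5 + 2.668 = 2.668 m·K/W
Q' = ΔT/ΣR = (90.6 °C − 6.95 °C)/2.668 = 31.4 W/m

Q' = 31.4 W/m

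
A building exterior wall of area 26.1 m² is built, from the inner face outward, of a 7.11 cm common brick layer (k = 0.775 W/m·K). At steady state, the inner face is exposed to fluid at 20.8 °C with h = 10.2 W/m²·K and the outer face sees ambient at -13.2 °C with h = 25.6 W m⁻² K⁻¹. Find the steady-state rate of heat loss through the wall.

Q = 3880 W

Treat each layer as a resistance in series:
  R_conv,in = 1/(hA) = 1/(10.2·26.1) = 0.003756 K/W
  R_common brick = L/(kA) = 0.0711/(0.775·26.1) = 0.003515 K/W
  R_conv,out = 1/(hA) = 1/(25.6·26.1) = 0.001497 K/W
ΣR = 0.003756 + 0.003515 + 0.001497 = 0.008768 K/W
Q = ΔT/ΣR = (20.8 °C − -13.2 °C)/0.008768 = 3880 W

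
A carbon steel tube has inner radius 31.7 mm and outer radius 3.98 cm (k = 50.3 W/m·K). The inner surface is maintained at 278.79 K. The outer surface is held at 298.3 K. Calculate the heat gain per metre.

Q' = 2πk·ΔT/ln(r₂/r₁) = 2π × 50.3 × 19.51 / ln(0.0398/0.0317) = 27100 W/m

Q' = 27.1 kW/m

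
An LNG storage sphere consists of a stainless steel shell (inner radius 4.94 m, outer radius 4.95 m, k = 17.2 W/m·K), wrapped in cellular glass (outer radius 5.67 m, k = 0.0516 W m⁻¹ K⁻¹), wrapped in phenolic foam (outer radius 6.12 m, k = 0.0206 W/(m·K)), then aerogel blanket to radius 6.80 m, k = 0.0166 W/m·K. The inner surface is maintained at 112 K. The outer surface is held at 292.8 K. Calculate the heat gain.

Q = 1080 W

Treat each layer as a resistance in series:
  R_stainless steel = (1/4.94 − 1/4.95)/(4πk) = 4.089×10^-4/(4π·17.2) = 1.892×10^-6 K/W
  R_cellular glass = (1/4.95 − 1/5.67)/(4πk) = 0.02565/(4π·0.0516) = 0.03956 K/W
  R_phenolic foam = (1/5.67 − 1/6.12)/(4πk) = 0.01297/(4π·0.0206) = 0.05010 K/W
  R_aerogel blanket = (1/6.12 − 1/6.80)/(4πk) = 0.01634/(4π·0.0166) = 0.07833 K/W
ΣR = 1.892×10^-6 + 0.03956 + 0.05010 + 0.07833 = 0.1680 K/W
Q = ΔT/ΣR = (112 K − 292.8 K)/0.1680 = -1080 W
(Negative Q ⇒ heat flows inward; heat gain = 1080 W.)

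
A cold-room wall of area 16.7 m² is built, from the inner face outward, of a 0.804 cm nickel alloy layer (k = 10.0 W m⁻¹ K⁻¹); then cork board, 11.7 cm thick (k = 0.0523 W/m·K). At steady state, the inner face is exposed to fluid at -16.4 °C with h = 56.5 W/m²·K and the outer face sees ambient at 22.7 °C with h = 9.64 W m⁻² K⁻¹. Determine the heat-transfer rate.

Q = 277 W

Resistance network (inner→outer):
  R_conv,in = 1/(hA) = 1/(56.5·16.7) = 0.001060 K/W
  R_nickel alloy = L/(kA) = 0.00804/(10.0·16.7) = 4.814×10^-5 K/W
  R_cork board = L/(kA) = 0.117/(0.0523·16.7) = 0.1340 K/W
  R_conv,out = 1/(hA) = 1/(9.64·16.7) = 0.006212 K/W
ΣR = 0.001060 + 4.814×10^-5 + 0.1340 + 0.006212 = 0.1413 K/W
Q = ΔT/ΣR = (-16.4 °C − 22.7 °C)/0.1413 = -277 W
(Negative Q ⇒ heat flows inward; heat gain = 277 W.)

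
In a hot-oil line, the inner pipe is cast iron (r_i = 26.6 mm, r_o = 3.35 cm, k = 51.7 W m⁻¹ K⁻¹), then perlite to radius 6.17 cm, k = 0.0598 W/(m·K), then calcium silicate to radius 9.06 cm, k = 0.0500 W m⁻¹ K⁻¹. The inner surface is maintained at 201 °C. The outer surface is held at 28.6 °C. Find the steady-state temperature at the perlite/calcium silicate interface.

Treat each layer as a resistance in series:
  R'_cast iron = ln(0.0335/0.0266)/(2πk) = 0.2306/(2π·51.7) = 7.100×10^-4 m·K/W
  R'_perlite = ln(0.0617/0.0335)/(2πk) = 0.6107/(2π·0.0598) = 1.625 m·K/W
  R'_calcium silicate = ln(0.0906/0.0617)/(2πk) = 0.3842/(2π·0.0500) = 1.223 m·K/W
ΣR = 7.100×10^-4 + 1.625 + 1.223 = 2.849 m·K/W
Q' = ΔT/ΣR = (201 °C − 28.6 °C)/2.849 = 60.51 W/m
From the inner boundary to the perlite/calcium silicate interface, ΣR_partial = 1.626 m·K/W.
T_interface = T_in − Q'·ΣR_partial = 201 °C − (60.51)(1.626) = 103 °C

T = 103 °C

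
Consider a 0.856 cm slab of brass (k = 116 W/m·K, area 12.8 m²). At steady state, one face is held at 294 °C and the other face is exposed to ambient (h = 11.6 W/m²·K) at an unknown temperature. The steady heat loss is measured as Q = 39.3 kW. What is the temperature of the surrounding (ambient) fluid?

T_out = 29.1 °C

Sum the resistances:
  R_brass = L/(kA) = 0.00856/(116·12.8) = 5.765×10^-6 K/W
  R_conv,out = 1/(hA) = 1/(11.6·12.8) = 0.006735 K/W
ΣR = 0.006741 K/W
ΔT = Q·ΣR = 39300 × 0.006741 = 264.9 K
Heat flows outward, so T_out = T_in − ΔT = 294 − 264.9 = 29.1 °C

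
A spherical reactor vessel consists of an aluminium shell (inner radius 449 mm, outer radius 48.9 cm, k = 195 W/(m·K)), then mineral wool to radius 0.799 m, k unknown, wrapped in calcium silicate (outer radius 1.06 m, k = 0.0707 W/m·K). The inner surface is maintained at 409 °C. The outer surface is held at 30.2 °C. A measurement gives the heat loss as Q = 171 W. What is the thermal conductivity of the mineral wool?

k = 0.0338 W/m·K

ΣR = ΔT/Q = |409 − 30.2|/171 = 2.215 K/W
Known resistances:
  R_aluminium = (1/0.449 − 1/0.489)/(4πk) = 0.1822/(4π·195) = 7.435×10^-5 K/W
  R_calcium silicate = (1/0.799 − 1/1.06)/(4πk) = 0.3082/(4π·0.0707) = 0.3469 K/W
R_mineral wool = ΣR − ΣR_known = 2.215 − 0.3470 = 1.868 K/W
(1/r₁−1/r₂)/(4πk) = 1.868 ⇒ k = 0.7934/(4π·1.868) = 0.0338 W/m·K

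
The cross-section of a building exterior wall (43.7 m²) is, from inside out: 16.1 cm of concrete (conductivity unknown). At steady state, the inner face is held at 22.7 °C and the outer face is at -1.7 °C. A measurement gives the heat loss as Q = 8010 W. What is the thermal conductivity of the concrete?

ΣR = ΔT/Q = |22.7 − -1.7|/8010 = 0.003046 K/W
L/(kA) = 0.003046 ⇒ k = 0.161/(0.003046·43.7) = 1.21 W/m·K

k = 1.21 W/m·K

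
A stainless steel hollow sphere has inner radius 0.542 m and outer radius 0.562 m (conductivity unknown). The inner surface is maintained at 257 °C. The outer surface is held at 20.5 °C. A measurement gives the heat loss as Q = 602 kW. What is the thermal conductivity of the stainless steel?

ΣR = ΔT/Q = |257 − 20.5|/6.02×10^5 = 3.929×10^-4 K/W
(1/r₁−1/r₂)/(4πk) = 3.929×10^-4 ⇒ k = 0.06566/(4π·3.929×10^-4) = 13.3 W/m·K

k = 13.3 W/m·K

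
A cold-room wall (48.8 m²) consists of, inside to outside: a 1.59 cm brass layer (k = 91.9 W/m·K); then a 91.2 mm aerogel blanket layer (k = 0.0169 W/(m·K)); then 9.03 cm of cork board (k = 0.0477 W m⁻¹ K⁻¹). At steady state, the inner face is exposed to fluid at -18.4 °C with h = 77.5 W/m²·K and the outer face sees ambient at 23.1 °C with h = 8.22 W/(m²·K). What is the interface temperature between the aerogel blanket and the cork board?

Series thermal resistances, inner to outer:
  R_conv,in = 1/(hA) = 1/(77.5·48.8) = 2.644×10^-4 K/W
  R_brass = L/(kA) = 0.0159/(91.9·48.8) = 3.545×10^-6 K/W
  R_aerogel blanket = L/(kA) = 0.0912/(0.0169·48.8) = 0.1106 K/W
  R_cork board = L/(kA) = 0.0903/(0.0477·48.8) = 0.03879 K/W
  R_conv,out = 1/(hA) = 1/(8.22·48.8) = 0.002493 K/W
ΣR = 2.644×10^-4 + 3.545×10^-6 + 0.1106 + 0.03879 + 0.002493 = 0.1522 K/W
Q = ΔT/ΣR = (-18.4 °C − 23.1 °C)/0.1522 = -272.7 W
From the inner boundary to the aerogel blanket/cork board interface, ΣR_partial = 0.1109 K/W.
T_interface = T_in − Q·ΣR_partial = -18.4 °C − (-272.7)(0.1109) = 11.8 °C

T = 11.8 °C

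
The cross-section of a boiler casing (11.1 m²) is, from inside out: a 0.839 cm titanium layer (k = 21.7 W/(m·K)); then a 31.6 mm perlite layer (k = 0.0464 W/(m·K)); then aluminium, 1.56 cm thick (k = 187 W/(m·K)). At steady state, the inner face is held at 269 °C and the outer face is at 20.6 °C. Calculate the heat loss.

Q = 4.05 kW

Resistance network (inner→outer):
  R_titanium = L/(kA) = 0.00839/(21.7·11.1) = 3.483×10^-5 K/W
  R_perlite = L/(kA) = 0.0316/(0.0464·11.1) = 0.06135 K/W
  R_aluminium = L/(kA) = 0.0156/(187·11.1) = 7.516×10^-6 K/W
ΣR = 3.483×10^-5 + 0.06135 + 7.516×10^-6 = 0.06139 K/W
Q = ΔT/ΣR = (269 °C − 20.6 °C)/0.06139 = 4050 W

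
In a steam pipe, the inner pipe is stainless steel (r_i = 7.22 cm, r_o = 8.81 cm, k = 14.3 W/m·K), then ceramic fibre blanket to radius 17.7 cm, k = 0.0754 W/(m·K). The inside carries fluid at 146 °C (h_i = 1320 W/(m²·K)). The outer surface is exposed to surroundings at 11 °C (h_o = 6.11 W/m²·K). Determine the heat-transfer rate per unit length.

Series thermal resistances, inner to outer:
  R'_conv,in = 1/(2πr h) = 1/(2π·0.0722·1320) = 0.001670 m·K/W
  R'_stainless steel = ln(0.0881/0.0722)/(2πk) = 0.1990/(2π·14.3) = 0.002215 m·K/W
  R'_ceramic fibre blanket = ln(0.177/0.0881)/(2πk) = 0.6977/(2π·0.0754) = 1.473 m·K/W
  R'_conv,out = 1/(2πr h) = 1/(2π·0.177·6.11) = 0.1472 m·K/W
ΣR = 0.001670 + 0.002215 + 1.473 + 0.1472 = 1.624 m·K/W
Q' = ΔT/ΣR = (146 °C − 11 °C)/1.624 = 83.1 W/m

Q' = 83.1 W/m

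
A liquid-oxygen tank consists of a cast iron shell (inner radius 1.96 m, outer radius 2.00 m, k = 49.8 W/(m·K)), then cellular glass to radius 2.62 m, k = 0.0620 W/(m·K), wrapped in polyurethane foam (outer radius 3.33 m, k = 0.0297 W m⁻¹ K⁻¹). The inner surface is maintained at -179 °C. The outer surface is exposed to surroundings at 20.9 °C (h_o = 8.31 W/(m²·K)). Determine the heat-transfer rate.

Resistance network (inner→outer):
  R_cast iron = (1/1.96 − 1/2.00)/(4πk) = 0.01020/(4π·49.8) = 1.631×10^-5 K/W
  R_cellular glass = (1/2.00 − 1/2.62)/(4πk) = 0.1183/(4π·0.0620) = 0.1519 K/W
  R_polyurethane foam = (1/2.62 − 1/3.33)/(4πk) = 0.08138/(4π·0.0297) = 0.2180 K/W
  R_conv,out = 1/(4πr²h) = 1/(4π·3.33²·8.31) = 8.636×10^-4 K/W
ΣR = 1.631×10^-5 + 0.1519 + 0.2180 + 8.636×10^-4 = 0.3708 K/W
Q = ΔT/ΣR = (-179 °C − 20.9 °C)/0.3708 = -539 W
(Negative Q ⇒ heat flows inward; heat gain = 539 W.)

Q = 539 W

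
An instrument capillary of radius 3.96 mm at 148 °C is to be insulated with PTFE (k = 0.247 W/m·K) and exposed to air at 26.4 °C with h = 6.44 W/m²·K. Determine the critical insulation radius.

For a cylinder, r_cr = k_ins/h = 0.247/6.44 = 0.0384 m = 3.84 cm

r_cr = 3.84 cm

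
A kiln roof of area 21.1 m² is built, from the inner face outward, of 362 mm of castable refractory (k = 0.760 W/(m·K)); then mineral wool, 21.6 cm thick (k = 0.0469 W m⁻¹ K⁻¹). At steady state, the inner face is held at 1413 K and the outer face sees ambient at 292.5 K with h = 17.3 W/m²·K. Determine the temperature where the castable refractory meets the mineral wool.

T = 1309 K

Series thermal resistances, inner to outer:
  R_castable refractory = L/(kA) = 0.362/(0.760·21.1) = 0.02257 K/W
  R_mineral wool = L/(kA) = 0.216/(0.0469·21.1) = 0.2183 K/W
  R_conv,out = 1/(hA) = 1/(17.3·21.1) = 0.002740 K/W
ΣR = 0.02257 + 0.2183 + 0.002740 = 0.2436 K/W
Q = ΔT/ΣR = (1413 K − 292.5 K)/0.2436 = 4600 W
From the inner boundary to the castable refractory/mineral wool interface, ΣR_partial = 0.02257 K/W.
T_interface = T_in − Q·ΣR_partial = 1413 K − (4600)(0.02257) = 1309 K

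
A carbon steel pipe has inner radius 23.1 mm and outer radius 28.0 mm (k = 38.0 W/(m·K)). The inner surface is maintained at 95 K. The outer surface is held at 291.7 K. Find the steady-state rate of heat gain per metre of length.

Q' = 2πk·ΔT/ln(r₂/r₁) = 2π × 38.0 × 196.7 / ln(0.0280/0.0231) = 2.44×10^5 W/m

Q' = 244 kW/m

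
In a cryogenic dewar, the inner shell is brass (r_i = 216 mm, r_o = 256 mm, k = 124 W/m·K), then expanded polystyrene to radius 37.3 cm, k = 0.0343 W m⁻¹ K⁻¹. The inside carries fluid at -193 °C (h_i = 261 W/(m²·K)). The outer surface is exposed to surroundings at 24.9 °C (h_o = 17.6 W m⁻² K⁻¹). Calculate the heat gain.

Treat each layer as a resistance in series:
  R_conv,in = 1/(4πr²h) = 1/(4π·0.216²·261) = 0.006535 K/W
  R_brass = (1/0.216 − 1/0.256)/(4πk) = 0.7234/(4π·124) = 4.642×10^-4 K/W
  R_expanded polystyrene = (1/0.256 − 1/0.373)/(4πk) = 1.225/(4π·0.0343) = 2.843 K/W
  R_conv,out = 1/(4πr²h) = 1/(4π·0.373²·17.6) = 0.03250 K/W
ΣR = 0.006535 + 4.642×10^-4 + 2.843 + 0.03250 = 2.882 K/W
Q = ΔT/ΣR = (-193 °C − 24.9 °C)/2.882 = -75.6 W
(Negative Q ⇒ heat flows inward; heat gain = 75.6 W.)

Q = 75.6 W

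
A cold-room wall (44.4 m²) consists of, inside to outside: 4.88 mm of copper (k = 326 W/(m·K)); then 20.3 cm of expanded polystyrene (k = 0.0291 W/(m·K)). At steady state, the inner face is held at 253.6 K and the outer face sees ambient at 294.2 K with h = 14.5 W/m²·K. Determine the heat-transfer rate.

Series thermal resistances, inner to outer:
  R_copper = L/(kA) = 0.00488/(326·44.4) = 3.371×10^-7 K/W
  R_expanded polystyrene = L/(kA) = 0.203/(0.0291·44.4) = 0.1571 K/W
  R_conv,out = 1/(hA) = 1/(14.5·44.4) = 0.001553 K/W
ΣR = 3.371×10^-7 + 0.1571 + 0.001553 = 0.1587 K/W
Q = ΔT/ΣR = (253.6 K − 294.2 K)/0.1587 = -256 W
(Negative Q ⇒ heat flows inward; heat gain = 256 W.)

Q = 256 W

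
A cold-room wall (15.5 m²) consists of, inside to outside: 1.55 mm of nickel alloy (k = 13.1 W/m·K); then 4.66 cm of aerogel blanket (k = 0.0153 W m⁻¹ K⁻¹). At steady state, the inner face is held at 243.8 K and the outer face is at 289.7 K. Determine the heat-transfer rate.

Q = 234 W

Resistance network (inner→outer):
  R_nickel alloy = L/(kA) = 0.00155/(13.1·15.5) = 7.634×10^-6 K/W
  R_aerogel blanket = L/(kA) = 0.0466/(0.0153·15.5) = 0.1965 K/W
ΣR = 7.634×10^-6 + 0.1965 = 0.1965 K/W
Q = ΔT/ΣR = (243.8 K − 289.7 K)/0.1965 = -234 W
(Negative Q ⇒ heat flows inward; heat gain = 234 W.)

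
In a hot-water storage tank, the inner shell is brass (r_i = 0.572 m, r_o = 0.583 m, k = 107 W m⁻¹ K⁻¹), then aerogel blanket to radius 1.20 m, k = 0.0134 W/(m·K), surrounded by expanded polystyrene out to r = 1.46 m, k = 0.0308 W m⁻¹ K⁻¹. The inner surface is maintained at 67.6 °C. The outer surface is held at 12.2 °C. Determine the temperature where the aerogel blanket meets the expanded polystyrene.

Series thermal resistances, inner to outer:
  R_brass = (1/0.572 − 1/0.583)/(4πk) = 0.03299/(4π·107) = 2.453×10^-5 K/W
  R_aerogel blanket = (1/0.583 − 1/1.20)/(4πk) = 0.8819/(4π·0.0134) = 5.237 K/W
  R_expanded polystyrene = (1/1.20 − 1/1.46)/(4πk) = 0.1484/(4π·0.0308) = 0.3834 K/W
ΣR = 2.453×10^-5 + 5.237 + 0.3834 = 5.620 K/W
Q = ΔT/ΣR = (67.6 °C − 12.2 °C)/5.620 = 9.858 W
From the inner boundary to the aerogel blanket/expanded polystyrene interface, ΣR_partial = 5.237 K/W.
T_interface = T_in − Q·ΣR_partial = 67.6 °C − (9.858)(5.237) = 16.0 °C

T = 16.0 °C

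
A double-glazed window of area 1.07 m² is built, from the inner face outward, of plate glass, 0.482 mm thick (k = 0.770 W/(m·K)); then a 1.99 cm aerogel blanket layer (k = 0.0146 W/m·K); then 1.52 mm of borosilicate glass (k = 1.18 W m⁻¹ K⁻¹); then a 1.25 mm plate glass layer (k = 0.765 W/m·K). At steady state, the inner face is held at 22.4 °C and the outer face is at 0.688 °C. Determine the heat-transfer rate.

Q = 17.0 W

Treat each layer as a resistance in series:
  R_plate glass = L/(kA) = 4.82×10^-4/(0.770·1.07) = 5.850×10^-4 K/W
  R_aerogel blanket = L/(kA) = 0.0199/(0.0146·1.07) = 1.274 K/W
  R_borosilicate glass = L/(kA) = 0.00152/(1.18·1.07) = 0.001204 K/W
  R_plate glass = L/(kA) = 0.00125/(0.765·1.07) = 0.001527 K/W
ΣR = 5.850×10^-4 + 1.274 + 0.001204 + 0.001527 = 1.277 K/W
Q = ΔT/ΣR = (22.4 °C − 0.688 °C)/1.277 = 17.0 W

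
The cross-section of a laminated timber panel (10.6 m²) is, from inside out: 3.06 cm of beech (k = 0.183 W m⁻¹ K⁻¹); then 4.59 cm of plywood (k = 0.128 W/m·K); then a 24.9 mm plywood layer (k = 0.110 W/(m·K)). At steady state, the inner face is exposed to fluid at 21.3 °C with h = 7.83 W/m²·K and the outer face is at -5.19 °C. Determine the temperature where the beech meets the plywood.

Treat each layer as a resistance in series:
  R_conv,in = 1/(hA) = 1/(7.83·10.6) = 0.01205 K/W
  R_beech = L/(kA) = 0.0306/(0.183·10.6) = 0.01577 K/W
  R_plywood = L/(kA) = 0.0459/(0.128·10.6) = 0.03383 K/W
  R_plywood = L/(kA) = 0.0249/(0.110·10.6) = 0.02136 K/W
ΣR = 0.01205 + 0.01577 + 0.03383 + 0.02136 = 0.08301 K/W
Q = ΔT/ΣR = (21.3 °C − -5.19 °C)/0.08301 = 319.1 W
From the inner boundary to the beech/plywood interface, ΣR_partial = 0.02782 K/W.
T_interface = T_in − Q·ΣR_partial = 21.3 °C − (319.1)(0.02782) = 12.4 °C

T = 12.4 °C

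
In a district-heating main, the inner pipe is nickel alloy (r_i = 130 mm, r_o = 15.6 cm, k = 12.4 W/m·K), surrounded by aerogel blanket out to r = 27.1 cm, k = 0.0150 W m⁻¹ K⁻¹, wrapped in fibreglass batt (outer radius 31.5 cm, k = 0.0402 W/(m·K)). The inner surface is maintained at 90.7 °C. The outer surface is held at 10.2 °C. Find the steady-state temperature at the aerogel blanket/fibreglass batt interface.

Treat each layer as a resistance in series:
  R'_nickel alloy = ln(0.156/0.130)/(2πk) = 0.1823/(2π·12.4) = 0.002340 m·K/W
  R'_aerogel blanket = ln(0.271/0.156)/(2πk) = 0.5523/(2π·0.0150) = 5.860 m·K/W
  R'_fibreglass batt = ln(0.315/0.271)/(2πk) = 0.1505/(2π·0.0402) = 0.5957 m·K/W
ΣR = 0.002340 + 5.860 + 0.5957 = 6.458 m·K/W
Q' = ΔT/ΣR = (90.7 °C − 10.2 °C)/6.458 = 12.47 W/m
From the inner boundary to the aerogel blanket/fibreglass batt interface, ΣR_partial = 5.862 m·K/W.
T_interface = T_in − Q'·ΣR_partial = 90.7 °C − (12.47)(5.862) = 17.6 °C

T = 17.6 °C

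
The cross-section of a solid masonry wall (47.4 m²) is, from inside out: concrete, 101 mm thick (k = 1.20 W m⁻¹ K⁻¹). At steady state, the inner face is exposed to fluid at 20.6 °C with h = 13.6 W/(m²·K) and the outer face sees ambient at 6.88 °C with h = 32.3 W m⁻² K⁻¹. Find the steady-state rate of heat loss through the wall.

Q = 3.45 kW

Treat each layer as a resistance in series:
  R_conv,in = 1/(hA) = 1/(13.6·47.4) = 0.001551 K/W
  R_concrete = L/(kA) = 0.101/(1.20·47.4) = 0.001776 K/W
  R_conv,out = 1/(hA) = 1/(32.3·47.4) = 6.532×10^-4 K/W
ΣR = 0.001551 + 0.001776 + 6.532×10^-4 = 0.003980 K/W
Q = ΔT/ΣR = (20.6 °C − 6.88 °C)/0.003980 = 3450 W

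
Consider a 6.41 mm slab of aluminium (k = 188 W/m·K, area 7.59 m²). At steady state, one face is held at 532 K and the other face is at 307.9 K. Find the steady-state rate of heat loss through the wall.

Q = kA·ΔT/L = 188 × 7.59 × |532 K − 307.9 K| / 0.00641 = 4.99×10^7 W

Q = 4.99×10^7 W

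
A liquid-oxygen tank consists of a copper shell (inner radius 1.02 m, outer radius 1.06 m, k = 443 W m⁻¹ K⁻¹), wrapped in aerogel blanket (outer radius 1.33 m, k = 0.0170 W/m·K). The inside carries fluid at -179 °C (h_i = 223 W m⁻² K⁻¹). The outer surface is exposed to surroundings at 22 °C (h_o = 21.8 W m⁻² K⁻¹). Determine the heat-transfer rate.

Series thermal resistances, inner to outer:
  R_conv,in = 1/(4πr²h) = 1/(4π·1.02²·223) = 3.430×10^-4 K/W
  R_copper = (1/1.02 − 1/1.06)/(4πk) = 0.03700/(4π·443) = 6.646×10^-6 K/W
  R_aerogel blanket = (1/1.06 − 1/1.33)/(4πk) = 0.1915/(4π·0.0170) = 0.8965 K/W
  R_conv,out = 1/(4πr²h) = 1/(4π·1.33²·21.8) = 0.002064 K/W
ΣR = 3.430×10^-4 + 6.646×10^-6 + 0.8965 + 0.002064 = 0.8989 K/W
Q = ΔT/ΣR = (-179 °C − 22 °C)/0.8989 = -224 W
(Negative Q ⇒ heat flows inward; heat gain = 224 W.)

Q = 224 W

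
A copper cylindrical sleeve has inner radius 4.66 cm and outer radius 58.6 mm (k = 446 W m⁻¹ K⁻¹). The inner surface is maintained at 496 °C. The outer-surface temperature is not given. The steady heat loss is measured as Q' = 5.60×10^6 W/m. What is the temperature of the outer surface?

T_out = 38.1 °C

Series resistances:
  R'_copper = ln(0.0586/0.0466)/(2πk) = 0.2291/(2π·446) = 8.177×10^-5 m·K/W
ΣR = 8.177×10^-5 m·K/W
ΔT = Q'·ΣR = 5.60×10^6 × 8.177×10^-5 = 457.9 K
Heat flows outward, so T_out = T_in − ΔT = 496 − 457.9 = 38.1 °C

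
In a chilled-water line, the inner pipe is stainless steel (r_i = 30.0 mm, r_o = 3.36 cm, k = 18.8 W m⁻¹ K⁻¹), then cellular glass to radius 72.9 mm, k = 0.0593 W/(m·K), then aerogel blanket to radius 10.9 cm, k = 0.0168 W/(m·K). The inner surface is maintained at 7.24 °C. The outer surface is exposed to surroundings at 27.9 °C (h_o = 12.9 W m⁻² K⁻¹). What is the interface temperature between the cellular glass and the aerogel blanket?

T = 14.4 °C

Series thermal resistances, inner to outer:
  R'_stainless steel = ln(0.0336/0.0300)/(2πk) = 0.1133/(2π·18.8) = 9.594×10^-4 m·K/W
  R'_cellular glass = ln(0.0729/0.0336)/(2πk) = 0.7746/(2π·0.0593) = 2.079 m·K/W
  R'_aerogel blanket = ln(0.109/0.0729)/(2πk) = 0.4023/(2π·0.0168) = 3.811 m·K/W
  R'_conv,out = 1/(2πr h) = 1/(2π·0.109·12.9) = 0.1132 m·K/W
ΣR = 9.594×10^-4 + 2.079 + 3.811 + 0.1132 = 6.004 m·K/W
Q' = ΔT/ΣR = (7.24 °C − 27.9 °C)/6.004 = -3.441 W/m
From the inner boundary to the cellular glass/aerogel blanket interface, ΣR_partial = 2.080 m·K/W.
T_interface = T_in − Q'·ΣR_partial = 7.24 °C − (-3.441)(2.080) = 14.4 °C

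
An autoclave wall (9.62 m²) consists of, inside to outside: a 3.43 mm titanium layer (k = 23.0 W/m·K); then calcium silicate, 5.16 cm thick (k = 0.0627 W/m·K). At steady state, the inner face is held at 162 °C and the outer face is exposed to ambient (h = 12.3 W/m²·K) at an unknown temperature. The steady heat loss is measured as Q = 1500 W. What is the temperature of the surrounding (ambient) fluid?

Series resistances:
  R_titanium = L/(kA) = 0.00343/(23.0·9.62) = 1.550×10^-5 K/W
  R_calcium silicate = L/(kA) = 0.0516/(0.0627·9.62) = 0.08555 K/W
  R_conv,out = 1/(hA) = 1/(12.3·9.62) = 0.008451 K/W
ΣR = 0.09401 K/W
ΔT = Q·ΣR = 1500 × 0.09401 = 141.0 K
Heat flows outward, so T_out = T_in − ΔT = 162 − 141.0 = 21.0 °C

T_out = 21.0 °C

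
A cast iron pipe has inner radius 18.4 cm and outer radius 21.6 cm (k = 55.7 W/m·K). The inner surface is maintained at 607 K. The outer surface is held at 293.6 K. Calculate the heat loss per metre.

Q' = 2πk·ΔT/ln(r₂/r₁) = 2π × 55.7 × 313.4 / ln(0.216/0.184) = 6.84×10^5 W/m

Q' = 684 kW/m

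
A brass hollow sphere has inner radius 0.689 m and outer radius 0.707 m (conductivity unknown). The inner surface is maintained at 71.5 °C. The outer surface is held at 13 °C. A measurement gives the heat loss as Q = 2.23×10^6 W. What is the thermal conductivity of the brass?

k = 112 W/m·K

ΣR = ΔT/Q = |71.5 − 13|/2.23×10^6 = 2.623×10^-5 K/W
(1/r₁−1/r₂)/(4πk) = 2.623×10^-5 ⇒ k = 0.03695/(4π·2.623×10^-5) = 112 W/m·K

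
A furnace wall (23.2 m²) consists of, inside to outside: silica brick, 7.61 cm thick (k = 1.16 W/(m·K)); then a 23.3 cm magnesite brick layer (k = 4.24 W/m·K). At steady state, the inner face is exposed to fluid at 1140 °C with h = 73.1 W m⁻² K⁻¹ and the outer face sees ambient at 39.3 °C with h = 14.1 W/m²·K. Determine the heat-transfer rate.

Series thermal resistances, inner to outer:
  R_conv,in = 1/(hA) = 1/(73.1·23.2) = 5.897×10^-4 K/W
  R_silica brick = L/(kA) = 0.0761/(1.16·23.2) = 0.002828 K/W
  R_magnesite brick = L/(kA) = 0.233/(4.24·23.2) = 0.002369 K/W
  R_conv,out = 1/(hA) = 1/(14.1·23.2) = 0.003057 K/W
ΣR = 5.897×10^-4 + 0.002828 + 0.002369 + 0.003057 = 0.008844 K/W
Q = ΔT/ΣR = (1140 °C − 39.3 °C)/0.008844 = 1.24×10^5 W

Q = 1.24×10^5 W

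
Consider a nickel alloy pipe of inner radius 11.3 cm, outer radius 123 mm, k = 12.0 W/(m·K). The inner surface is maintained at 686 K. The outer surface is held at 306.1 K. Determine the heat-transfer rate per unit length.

Q' = 338 kW/m

Q' = 2πk·ΔT/ln(r₂/r₁) = 2π × 12.0 × 379.9 / ln(0.123/0.113) = 3.38×10^5 W/m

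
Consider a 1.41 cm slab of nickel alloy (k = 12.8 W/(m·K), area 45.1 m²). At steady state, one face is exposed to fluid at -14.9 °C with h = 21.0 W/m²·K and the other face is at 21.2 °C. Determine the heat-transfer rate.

Treat each layer as a resistance in series:
  R_conv,in = 1/(hA) = 1/(21.0·45.1) = 0.001056 K/W
  R_nickel alloy = L/(kA) = 0.0141/(12.8·45.1) = 2.442×10^-5 K/W
ΣR = 0.001056 + 2.442×10^-5 = 0.001080 K/W
Q = ΔT/ΣR = (-14.9 °C − 21.2 °C)/0.001080 = -33400 W
(Negative Q ⇒ heat flows inward; heat gain = 33400 W.)

Q = 33400 W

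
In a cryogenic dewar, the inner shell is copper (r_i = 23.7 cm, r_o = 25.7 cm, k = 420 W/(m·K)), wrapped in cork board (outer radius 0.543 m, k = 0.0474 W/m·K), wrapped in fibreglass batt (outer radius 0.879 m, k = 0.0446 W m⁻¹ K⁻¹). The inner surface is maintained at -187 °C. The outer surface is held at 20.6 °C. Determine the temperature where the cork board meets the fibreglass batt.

T = -34.9 °C

Resistance network (inner→outer):
  R_copper = (1/0.237 − 1/0.257)/(4πk) = 0.3284/(4π·420) = 6.221×10^-5 K/W
  R_cork board = (1/0.257 − 1/0.543)/(4πk) = 2.049/(4π·0.0474) = 3.441 K/W
  R_fibreglass batt = (1/0.543 − 1/0.879)/(4πk) = 0.7040/(4π·0.0446) = 1.256 K/W
ΣR = 6.221×10^-5 + 3.441 + 1.256 = 4.697 K/W
Q = ΔT/ΣR = (-187 °C − 20.6 °C)/4.697 = -44.20 W
From the inner boundary to the cork board/fibreglass batt interface, ΣR_partial = 3.441 K/W.
T_interface = T_in − Q·ΣR_partial = -187 °C − (-44.20)(3.441) = -34.9 °C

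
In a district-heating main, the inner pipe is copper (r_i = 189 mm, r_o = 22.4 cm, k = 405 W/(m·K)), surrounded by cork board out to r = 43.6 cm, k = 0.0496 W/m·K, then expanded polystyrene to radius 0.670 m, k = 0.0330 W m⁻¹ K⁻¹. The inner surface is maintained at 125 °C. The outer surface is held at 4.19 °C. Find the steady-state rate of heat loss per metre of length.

Treat each layer as a resistance in series:
  R'_copper = ln(0.224/0.189)/(2πk) = 0.1699/(2π·405) = 6.677×10^-5 m·K/W
  R'_cork board = ln(0.436/0.224)/(2πk) = 0.6660/(2π·0.0496) = 2.137 m·K/W
  R'_expanded polystyrene = ln(0.670/0.436)/(2πk) = 0.4296/(2π·0.0330) = 2.072 m·K/W
ΣR = 6.677×10^-5 + 2.137 + 2.072 = 4.209 m·K/W
Q' = ΔT/ΣR = (125 °C − 4.19 °C)/4.209 = 28.7 W/m

Q' = 28.7 W/m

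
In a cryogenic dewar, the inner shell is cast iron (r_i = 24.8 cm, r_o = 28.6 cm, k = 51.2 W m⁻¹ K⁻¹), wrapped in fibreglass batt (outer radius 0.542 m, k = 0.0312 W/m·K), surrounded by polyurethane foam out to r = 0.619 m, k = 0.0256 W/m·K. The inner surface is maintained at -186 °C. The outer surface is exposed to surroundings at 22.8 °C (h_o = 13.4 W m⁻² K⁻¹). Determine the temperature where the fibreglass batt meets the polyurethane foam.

T = -8.0 °C

Treat each layer as a resistance in series:
  R_cast iron = (1/0.248 − 1/0.286)/(4πk) = 0.5358/(4π·51.2) = 8.327×10^-4 K/W
  R_fibreglass batt = (1/0.286 − 1/0.542)/(4πk) = 1.651/(4π·0.0312) = 4.212 K/W
  R_polyurethane foam = (1/0.542 − 1/0.619)/(4πk) = 0.2295/(4π·0.0256) = 0.7134 K/W
  R_conv,out = 1/(4πr²h) = 1/(4π·0.619²·13.4) = 0.01550 K/W
ΣR = 8.327×10^-4 + 4.212 + 0.7134 + 0.01550 = 4.942 K/W
Q = ΔT/ΣR = (-186 °C − 22.8 °C)/4.942 = -42.25 W
From the inner boundary to the fibreglass batt/polyurethane foam interface, ΣR_partial = 4.213 K/W.
T_interface = T_in − Q·ΣR_partial = -186 °C − (-42.25)(4.213) = -8.0 °C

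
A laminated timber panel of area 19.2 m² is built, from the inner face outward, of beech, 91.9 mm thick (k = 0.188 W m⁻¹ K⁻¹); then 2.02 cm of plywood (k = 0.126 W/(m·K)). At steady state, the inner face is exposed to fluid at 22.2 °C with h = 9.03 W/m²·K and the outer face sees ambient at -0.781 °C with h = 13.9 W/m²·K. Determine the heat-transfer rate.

Q = 530 W

Series thermal resistances, inner to outer:
  R_conv,in = 1/(hA) = 1/(9.03·19.2) = 0.005768 K/W
  R_beech = L/(kA) = 0.0919/(0.188·19.2) = 0.02546 K/W
  R_plywood = L/(kA) = 0.0202/(0.126·19.2) = 0.008350 K/W
  R_conv,out = 1/(hA) = 1/(13.9·19.2) = 0.003747 K/W
ΣR = 0.005768 + 0.02546 + 0.008350 + 0.003747 = 0.04333 K/W
Q = ΔT/ΣR = (22.2 °C − -0.781 °C)/0.04333 = 530 W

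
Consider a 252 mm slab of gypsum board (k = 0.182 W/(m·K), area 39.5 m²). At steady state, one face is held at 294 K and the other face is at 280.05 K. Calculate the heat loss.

Q = 398 W

Q = kA·ΔT/L = 0.182 × 39.5 × |294 K − 280.05 K| / 0.252 = 398 W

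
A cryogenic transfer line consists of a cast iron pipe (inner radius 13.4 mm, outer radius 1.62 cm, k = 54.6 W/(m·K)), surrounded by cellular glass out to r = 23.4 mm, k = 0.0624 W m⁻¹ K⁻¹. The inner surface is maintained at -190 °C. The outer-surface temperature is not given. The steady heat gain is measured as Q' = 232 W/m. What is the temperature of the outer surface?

T_out = 27.7 °C

Sum the resistances:
  R'_cast iron = ln(0.0162/0.0134)/(2πk) = 0.1898/(2π·54.6) = 5.531×10^-4 m·K/W
  R'_cellular glass = ln(0.0234/0.0162)/(2πk) = 0.3677/(2π·0.0624) = 0.9379 m·K/W
ΣR = 0.9385 m·K/W
ΔT = Q'·ΣR = 232 × 0.9385 = 217.7 K
Heat flows inward, so T_out = T_in + ΔT = -190 + 217.7 = 27.7 °C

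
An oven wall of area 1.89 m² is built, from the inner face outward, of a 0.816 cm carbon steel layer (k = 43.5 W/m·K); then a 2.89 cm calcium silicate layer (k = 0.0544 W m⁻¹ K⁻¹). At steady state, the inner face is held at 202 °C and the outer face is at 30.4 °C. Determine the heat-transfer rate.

Q = 610 W

Series thermal resistances, inner to outer:
  R_carbon steel = L/(kA) = 0.00816/(43.5·1.89) = 9.925×10^-5 K/W
  R_calcium silicate = L/(kA) = 0.0289/(0.0544·1.89) = 0.2811 K/W
ΣR = 9.925×10^-5 + 0.2811 = 0.2812 K/W
Q = ΔT/ΣR = (202 °C − 30.4 °C)/0.2812 = 610 W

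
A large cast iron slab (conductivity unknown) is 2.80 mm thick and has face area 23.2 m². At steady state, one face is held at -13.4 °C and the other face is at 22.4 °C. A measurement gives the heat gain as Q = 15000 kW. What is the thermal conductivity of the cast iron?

k = 50.6 W/m·K

ΣR = ΔT/Q = |-13.4 − 22.4|/1.50×10^7 = 2.387×10^-6 K/W
L/(kA) = 2.387×10^-6 ⇒ k = 0.00280/(2.387×10^-6·23.2) = 50.6 W/m·K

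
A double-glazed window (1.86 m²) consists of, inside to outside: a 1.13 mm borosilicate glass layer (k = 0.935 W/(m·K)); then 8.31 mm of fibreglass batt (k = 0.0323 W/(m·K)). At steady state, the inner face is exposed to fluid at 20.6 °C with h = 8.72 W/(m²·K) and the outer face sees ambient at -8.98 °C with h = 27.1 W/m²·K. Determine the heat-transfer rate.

Series thermal resistances, inner to outer:
  R_conv,in = 1/(hA) = 1/(8.72·1.86) = 0.06166 K/W
  R_borosilicate glass = L/(kA) = 0.00113/(0.935·1.86) = 6.498×10^-4 K/W
  R_fibreglass batt = L/(kA) = 0.00831/(0.0323·1.86) = 0.1383 K/W
  R_conv,out = 1/(hA) = 1/(27.1·1.86) = 0.01984 K/W
ΣR = 0.06166 + 6.498×10^-4 + 0.1383 + 0.01984 = 0.2204 K/W
Q = ΔT/ΣR = (20.6 °C − -8.98 °C)/0.2204 = 134 W

Q = 134 W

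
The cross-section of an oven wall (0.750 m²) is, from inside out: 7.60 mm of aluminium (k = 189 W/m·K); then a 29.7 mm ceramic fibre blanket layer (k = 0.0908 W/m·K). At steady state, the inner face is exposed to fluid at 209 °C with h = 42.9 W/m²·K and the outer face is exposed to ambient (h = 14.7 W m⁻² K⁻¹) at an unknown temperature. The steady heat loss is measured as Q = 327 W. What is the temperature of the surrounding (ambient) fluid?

Series resistances:
  R_conv,in = 1/(hA) = 1/(42.9·0.750) = 0.03108 K/W
  R_aluminium = L/(kA) = 0.00760/(189·0.750) = 5.362×10^-5 K/W
  R_ceramic fibre blanket = L/(kA) = 0.0297/(0.0908·0.750) = 0.4361 K/W
  R_conv,out = 1/(hA) = 1/(14.7·0.750) = 0.09070 K/W
ΣR = 0.5580 K/W
ΔT = Q·ΣR = 327 × 0.5580 = 182.5 K
Heat flows outward, so T_out = T_in − ΔT = 209 − 182.5 = 26.5 °C

T_out = 26.5 °C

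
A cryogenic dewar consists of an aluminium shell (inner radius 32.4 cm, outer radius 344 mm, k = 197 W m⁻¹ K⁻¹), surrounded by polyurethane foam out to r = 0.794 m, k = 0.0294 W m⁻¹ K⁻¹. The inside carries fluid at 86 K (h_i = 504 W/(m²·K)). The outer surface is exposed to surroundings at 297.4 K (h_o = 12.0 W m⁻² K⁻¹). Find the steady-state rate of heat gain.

Series thermal resistances, inner to outer:
  R_conv,in = 1/(4πr²h) = 1/(4π·0.324²·504) = 0.001504 K/W
  R_aluminium = (1/0.324 − 1/0.344)/(4πk) = 0.1794/(4π·197) = 7.249×10^-5 K/W
  R_polyurethane foam = (1/0.344 − 1/0.794)/(4πk) = 1.648/(4π·0.0294) = 4.459 K/W
  R_conv,out = 1/(4πr²h) = 1/(4π·0.794²·12.0) = 0.01052 K/W
ΣR = 0.001504 + 7.249×10^-5 + 4.459 + 0.01052 = 4.471 K/W
Q = ΔT/ΣR = (86 K − 297.4 K)/4.471 = -47.3 W
(Negative Q ⇒ heat flows inward; heat gain = 47.3 W.)

Q = 47.3 W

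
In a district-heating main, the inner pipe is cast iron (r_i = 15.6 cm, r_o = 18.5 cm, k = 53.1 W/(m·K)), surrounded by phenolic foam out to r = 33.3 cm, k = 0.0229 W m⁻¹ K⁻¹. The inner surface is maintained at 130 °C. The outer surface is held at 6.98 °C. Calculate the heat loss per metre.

Q' = 30.1 W/m

Resistance network (inner→outer):
  R'_cast iron = ln(0.185/0.156)/(2πk) = 0.1705/(2π·53.1) = 5.110×10^-4 m·K/W
  R'_phenolic foam = ln(0.333/0.185)/(2πk) = 0.5878/(2π·0.0229) = 4.085 m·K/W
ΣR = 5.110×10^-4 + 4.085 = 4.086 m·K/W
Q' = ΔT/ΣR = (130 °C − 6.98 °C)/4.086 = 30.1 W/m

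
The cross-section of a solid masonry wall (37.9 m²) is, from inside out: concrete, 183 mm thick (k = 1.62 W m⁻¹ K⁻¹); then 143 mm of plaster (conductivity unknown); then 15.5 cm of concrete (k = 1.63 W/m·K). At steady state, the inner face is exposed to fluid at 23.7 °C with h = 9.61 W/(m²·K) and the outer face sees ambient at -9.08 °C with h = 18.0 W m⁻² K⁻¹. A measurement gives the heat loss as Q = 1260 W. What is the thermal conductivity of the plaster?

ΣR = ΔT/Q = |23.7 − -9.08|/1260 = 0.02602 K/W
Known resistances:
  R_conv,in = 1/(hA) = 1/(9.61·37.9) = 0.002746 K/W
  R_concrete = L/(kA) = 0.183/(1.62·37.9) = 0.002981 K/W
  R_concrete = L/(kA) = 0.155/(1.63·37.9) = 0.002509 K/W
  R_conv,out = 1/(hA) = 1/(18.0·37.9) = 0.001466 K/W
R_plaster = ΣR − ΣR_known = 0.02602 − 0.009702 = 0.01632 K/W
L/(kA) = 0.01632 ⇒ k = 0.143/(0.01632·37.9) = 0.231 W/m·K

k = 0.231 W/m·K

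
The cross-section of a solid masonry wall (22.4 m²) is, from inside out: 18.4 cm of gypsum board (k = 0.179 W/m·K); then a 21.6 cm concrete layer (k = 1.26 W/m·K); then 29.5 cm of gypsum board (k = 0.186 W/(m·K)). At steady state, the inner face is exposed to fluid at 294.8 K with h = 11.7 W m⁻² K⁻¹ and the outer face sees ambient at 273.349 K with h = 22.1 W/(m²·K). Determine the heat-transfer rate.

Q = 165 W

Treat each layer as a resistance in series:
  R_conv,in = 1/(hA) = 1/(11.7·22.4) = 0.003816 K/W
  R_gypsum board = L/(kA) = 0.184/(0.179·22.4) = 0.04589 K/W
  R_concrete = L/(kA) = 0.216/(1.26·22.4) = 0.007653 K/W
  R_gypsum board = L/(kA) = 0.295/(0.186·22.4) = 0.07080 K/W
  R_conv,out = 1/(hA) = 1/(22.1·22.4) = 0.002020 K/W
ΣR = 0.003816 + 0.04589 + 0.007653 + 0.07080 + 0.002020 = 0.1302 K/W
Q = ΔT/ΣR = (294.8 K − 273.349 K)/0.1302 = 165 W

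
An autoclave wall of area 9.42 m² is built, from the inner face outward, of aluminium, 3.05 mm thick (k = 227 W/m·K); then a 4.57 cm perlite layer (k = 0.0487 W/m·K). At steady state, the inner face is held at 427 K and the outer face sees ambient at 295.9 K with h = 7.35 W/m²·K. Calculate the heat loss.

Q = 1150 W

Series thermal resistances, inner to outer:
  R_aluminium = L/(kA) = 0.00305/(227·9.42) = 1.426×10^-6 K/W
  R_perlite = L/(kA) = 0.0457/(0.0487·9.42) = 0.09962 K/W
  R_conv,out = 1/(hA) = 1/(7.35·9.42) = 0.01444 K/W
ΣR = 1.426×10^-6 + 0.09962 + 0.01444 = 0.1141 K/W
Q = ΔT/ΣR = (427 K − 295.9 K)/0.1141 = 1150 W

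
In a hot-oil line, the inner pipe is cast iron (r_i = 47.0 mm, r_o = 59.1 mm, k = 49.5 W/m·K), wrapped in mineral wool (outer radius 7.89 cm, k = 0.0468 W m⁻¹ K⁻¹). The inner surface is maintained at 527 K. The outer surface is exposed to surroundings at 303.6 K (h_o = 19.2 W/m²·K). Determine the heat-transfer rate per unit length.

Q' = 205 W/m

Series thermal resistances, inner to outer:
  R'_cast iron = ln(0.0591/0.0470)/(2πk) = 0.2291/(2π·49.5) = 7.366×10^-4 m·K/W
  R'_mineral wool = ln(0.0789/0.0591)/(2πk) = 0.2890/(2π·0.0468) = 0.9826 m·K/W
  R'_conv,out = 1/(2πr h) = 1/(2π·0.0789·19.2) = 0.1051 m·K/W
ΣR = 7.366×10^-4 + 0.9826 + 0.1051 = 1.088 m·K/W
Q' = ΔT/ΣR = (527 K − 303.6 K)/1.088 = 205 W/m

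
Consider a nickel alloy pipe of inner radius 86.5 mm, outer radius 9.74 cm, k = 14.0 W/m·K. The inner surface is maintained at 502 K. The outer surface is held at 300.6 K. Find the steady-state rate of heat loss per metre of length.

Q' = 149 kW/m

Q' = 2πk·ΔT/ln(r₂/r₁) = 2π × 14.0 × 201.4 / ln(0.0974/0.0865) = 1.49×10^5 W/m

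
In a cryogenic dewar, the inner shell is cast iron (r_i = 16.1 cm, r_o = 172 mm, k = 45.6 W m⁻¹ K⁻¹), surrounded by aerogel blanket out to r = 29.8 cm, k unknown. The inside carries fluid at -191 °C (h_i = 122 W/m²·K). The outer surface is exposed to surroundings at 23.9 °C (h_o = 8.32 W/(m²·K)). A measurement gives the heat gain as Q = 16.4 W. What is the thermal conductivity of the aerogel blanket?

ΣR = ΔT/Q = |-191 − 23.9|/16.4 = 13.10 K/W
Known resistances:
  R_conv,in = 1/(4πr²h) = 1/(4π·0.161²·122) = 0.02516 K/W
  R_cast iron = (1/0.161 − 1/0.172)/(4πk) = 0.3972/(4π·45.6) = 6.932×10^-4 K/W
  R_conv,out = 1/(4πr²h) = 1/(4π·0.298²·8.32) = 0.1077 K/W
R_aerogel blanket = ΣR − ΣR_known = 13.10 − 0.1336 = 12.97 K/W
(1/r₁−1/r₂)/(4πk) = 12.97 ⇒ k = 2.458/(4π·12.97) = 0.0151 W/m·K

k = 0.0151 W/m·K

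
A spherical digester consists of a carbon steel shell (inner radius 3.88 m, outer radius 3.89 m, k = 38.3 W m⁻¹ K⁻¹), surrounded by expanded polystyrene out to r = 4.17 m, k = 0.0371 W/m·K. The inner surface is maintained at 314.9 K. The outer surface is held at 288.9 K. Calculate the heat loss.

Series thermal resistances, inner to outer:
  R_carbon steel = (1/3.88 − 1/3.89)/(4πk) = 6.626×10^-4/(4π·38.3) = 1.377×10^-6 K/W
  R_expanded polystyrene = (1/3.89 − 1/4.17)/(4πk) = 0.01726/(4π·0.0371) = 0.03702 K/W
ΣR = 1.377×10^-6 + 0.03702 = 0.03702 K/W
Q = ΔT/ΣR = (314.9 K − 288.9 K)/0.03702 = 702 W

Q = 702 W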